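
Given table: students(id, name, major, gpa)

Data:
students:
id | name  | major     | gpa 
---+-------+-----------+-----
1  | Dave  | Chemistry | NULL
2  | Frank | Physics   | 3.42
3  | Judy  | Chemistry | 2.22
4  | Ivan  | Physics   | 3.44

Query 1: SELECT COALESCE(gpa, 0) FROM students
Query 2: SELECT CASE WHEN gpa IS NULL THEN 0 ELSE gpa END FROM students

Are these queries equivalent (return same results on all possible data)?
Yes, equivalent

Both queries return: [(0,), (2.22,), (3.42,), (3.44,)]

Reason: COALESCE vs CASE for NULL handling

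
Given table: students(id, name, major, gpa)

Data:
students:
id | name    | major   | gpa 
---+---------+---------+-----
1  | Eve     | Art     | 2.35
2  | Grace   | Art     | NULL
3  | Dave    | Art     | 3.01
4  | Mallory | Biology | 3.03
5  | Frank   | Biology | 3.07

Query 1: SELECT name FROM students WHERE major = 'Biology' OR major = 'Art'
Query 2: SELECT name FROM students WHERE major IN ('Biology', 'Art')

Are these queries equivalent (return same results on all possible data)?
Yes, equivalent

Both queries return: [('Dave',), ('Eve',), ('Frank',), ('Grace',), ('Mallory',)]

Reason: OR vs IN are equivalent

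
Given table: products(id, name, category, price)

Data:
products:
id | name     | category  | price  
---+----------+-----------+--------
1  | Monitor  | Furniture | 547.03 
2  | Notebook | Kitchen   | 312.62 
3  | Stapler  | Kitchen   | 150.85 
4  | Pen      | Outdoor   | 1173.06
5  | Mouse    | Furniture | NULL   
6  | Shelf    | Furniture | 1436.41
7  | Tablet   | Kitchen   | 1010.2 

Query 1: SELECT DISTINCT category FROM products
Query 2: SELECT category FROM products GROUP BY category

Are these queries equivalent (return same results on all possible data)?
Yes, equivalent

Both queries return: [('Furniture',), ('Kitchen',), ('Outdoor',)]

Reason: Both get unique categorys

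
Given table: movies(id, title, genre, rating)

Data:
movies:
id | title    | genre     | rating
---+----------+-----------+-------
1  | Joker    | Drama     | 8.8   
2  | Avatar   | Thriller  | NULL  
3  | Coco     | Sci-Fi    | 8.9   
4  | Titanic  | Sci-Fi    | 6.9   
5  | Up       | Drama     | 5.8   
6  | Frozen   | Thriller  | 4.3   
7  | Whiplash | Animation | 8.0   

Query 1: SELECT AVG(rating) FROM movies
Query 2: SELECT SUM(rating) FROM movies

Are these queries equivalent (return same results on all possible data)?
No, not equivalent

Query 1 returns: [(7.116666666666667,)]
Query 2 returns: [(42.7,)]

Reason: AVG vs SUM give different aggregate values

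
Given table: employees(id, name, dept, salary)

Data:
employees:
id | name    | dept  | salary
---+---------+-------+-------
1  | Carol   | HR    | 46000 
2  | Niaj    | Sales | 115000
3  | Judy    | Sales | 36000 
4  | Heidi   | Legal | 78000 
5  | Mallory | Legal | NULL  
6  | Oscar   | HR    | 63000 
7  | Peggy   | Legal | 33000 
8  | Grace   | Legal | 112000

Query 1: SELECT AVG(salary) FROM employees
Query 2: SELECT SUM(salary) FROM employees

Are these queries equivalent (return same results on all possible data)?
No, not equivalent

Query 1 returns: [(69000.0,)]
Query 2 returns: [(483000,)]

Reason: AVG vs SUM give different aggregate values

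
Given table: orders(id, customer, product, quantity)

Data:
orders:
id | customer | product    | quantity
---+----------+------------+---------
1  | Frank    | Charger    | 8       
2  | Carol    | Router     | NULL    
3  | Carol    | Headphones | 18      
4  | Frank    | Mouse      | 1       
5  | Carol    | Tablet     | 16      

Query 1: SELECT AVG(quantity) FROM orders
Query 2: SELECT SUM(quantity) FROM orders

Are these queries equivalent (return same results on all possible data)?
No, not equivalent

Query 1 returns: [(10.75,)]
Query 2 returns: [(43,)]

Reason: AVG vs SUM give different aggregate values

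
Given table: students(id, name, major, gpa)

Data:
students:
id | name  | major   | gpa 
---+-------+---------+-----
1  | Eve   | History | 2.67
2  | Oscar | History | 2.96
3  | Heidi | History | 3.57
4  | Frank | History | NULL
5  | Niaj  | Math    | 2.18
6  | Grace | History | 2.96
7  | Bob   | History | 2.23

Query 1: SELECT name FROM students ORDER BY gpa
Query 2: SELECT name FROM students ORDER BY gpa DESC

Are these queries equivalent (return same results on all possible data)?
No, not equivalent

Query 1 returns: [('Frank',), ('Niaj',), ('Bob',), ('Eve',), ('Oscar',), ('Grace',), ('Heidi',)]
Query 2 returns: [('Heidi',), ('Oscar',), ('Grace',), ('Eve',), ('Bob',), ('Niaj',), ('Frank',)]

Reason: ASC vs DESC gives opposite ordering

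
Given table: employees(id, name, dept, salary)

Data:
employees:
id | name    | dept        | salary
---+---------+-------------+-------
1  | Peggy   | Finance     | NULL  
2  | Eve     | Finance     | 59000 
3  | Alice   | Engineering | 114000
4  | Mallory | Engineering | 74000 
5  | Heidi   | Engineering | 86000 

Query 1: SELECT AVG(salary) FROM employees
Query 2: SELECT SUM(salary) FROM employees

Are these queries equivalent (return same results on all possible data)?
No, not equivalent

Query 1 returns: [(83250.0,)]
Query 2 returns: [(333000,)]

Reason: AVG vs SUM give different aggregate values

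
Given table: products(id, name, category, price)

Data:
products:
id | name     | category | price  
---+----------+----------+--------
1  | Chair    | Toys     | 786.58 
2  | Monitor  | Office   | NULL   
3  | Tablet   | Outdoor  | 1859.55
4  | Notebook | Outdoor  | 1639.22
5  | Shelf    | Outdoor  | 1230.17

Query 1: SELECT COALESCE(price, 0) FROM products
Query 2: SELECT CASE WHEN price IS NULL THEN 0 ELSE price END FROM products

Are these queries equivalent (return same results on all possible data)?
Yes, equivalent

Both queries return: [(0,), (786.58,), (1230.17,), (1639.22,), (1859.55,)]

Reason: COALESCE vs CASE for NULL handling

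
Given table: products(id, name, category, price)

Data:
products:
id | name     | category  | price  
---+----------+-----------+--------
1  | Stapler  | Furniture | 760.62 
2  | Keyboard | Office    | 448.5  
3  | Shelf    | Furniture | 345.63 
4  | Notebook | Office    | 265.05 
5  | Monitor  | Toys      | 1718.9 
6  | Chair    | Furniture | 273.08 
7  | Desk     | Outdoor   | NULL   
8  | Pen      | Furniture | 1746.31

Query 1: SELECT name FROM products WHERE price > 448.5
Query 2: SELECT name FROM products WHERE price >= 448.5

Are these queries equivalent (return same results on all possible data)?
No, not equivalent

Query 1 returns: [('Stapler',), ('Monitor',), ('Pen',)]
Query 2 returns: [('Stapler',), ('Keyboard',), ('Monitor',), ('Pen',)]

Reason: > vs >= gives different results when price = 448.5 exists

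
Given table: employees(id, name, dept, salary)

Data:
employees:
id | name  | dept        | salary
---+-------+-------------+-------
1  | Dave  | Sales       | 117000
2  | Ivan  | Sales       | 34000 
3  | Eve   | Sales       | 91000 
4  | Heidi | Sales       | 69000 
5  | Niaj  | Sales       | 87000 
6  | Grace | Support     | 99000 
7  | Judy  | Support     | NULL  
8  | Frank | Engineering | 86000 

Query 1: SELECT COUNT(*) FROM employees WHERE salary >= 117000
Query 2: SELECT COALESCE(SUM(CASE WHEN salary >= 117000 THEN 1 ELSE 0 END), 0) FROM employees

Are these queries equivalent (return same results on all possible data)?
Yes, equivalent

Both queries return: [(1,)]

Reason: COUNT with WHERE vs conditional SUM (COALESCE handles empty-table NULL)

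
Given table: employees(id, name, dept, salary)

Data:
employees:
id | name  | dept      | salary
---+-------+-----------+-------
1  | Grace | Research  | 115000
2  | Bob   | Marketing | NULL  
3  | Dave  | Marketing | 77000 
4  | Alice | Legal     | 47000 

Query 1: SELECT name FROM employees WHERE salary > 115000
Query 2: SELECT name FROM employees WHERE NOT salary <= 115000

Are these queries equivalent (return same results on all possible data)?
Yes, equivalent

Both queries return: []

Reason: Both filter salary > 115000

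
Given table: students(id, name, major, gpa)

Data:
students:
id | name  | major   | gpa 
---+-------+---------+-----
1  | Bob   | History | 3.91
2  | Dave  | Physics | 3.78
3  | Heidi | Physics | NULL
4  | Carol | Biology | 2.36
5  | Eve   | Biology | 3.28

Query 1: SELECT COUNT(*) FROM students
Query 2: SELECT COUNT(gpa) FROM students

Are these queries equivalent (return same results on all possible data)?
No, not equivalent

Query 1 returns: [(5,)]
Query 2 returns: [(4,)]

Reason: COUNT(*) includes NULLs, COUNT(column) excludes them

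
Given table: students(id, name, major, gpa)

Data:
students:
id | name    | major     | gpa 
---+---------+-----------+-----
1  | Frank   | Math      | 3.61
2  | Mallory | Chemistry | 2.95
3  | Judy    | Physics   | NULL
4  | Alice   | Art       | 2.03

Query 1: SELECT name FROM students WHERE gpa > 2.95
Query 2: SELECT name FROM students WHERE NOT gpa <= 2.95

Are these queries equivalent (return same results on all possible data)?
Yes, equivalent

Both queries return: [('Frank',)]

Reason: Both filter gpa > 2.95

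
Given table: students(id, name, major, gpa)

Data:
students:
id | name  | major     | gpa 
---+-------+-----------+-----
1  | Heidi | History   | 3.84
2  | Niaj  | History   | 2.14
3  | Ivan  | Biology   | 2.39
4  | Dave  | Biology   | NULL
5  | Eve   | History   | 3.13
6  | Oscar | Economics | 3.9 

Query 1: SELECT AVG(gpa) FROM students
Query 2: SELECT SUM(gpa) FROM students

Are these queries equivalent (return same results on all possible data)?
No, not equivalent

Query 1 returns: [(3.08,)]
Query 2 returns: [(15.4,)]

Reason: AVG vs SUM give different aggregate values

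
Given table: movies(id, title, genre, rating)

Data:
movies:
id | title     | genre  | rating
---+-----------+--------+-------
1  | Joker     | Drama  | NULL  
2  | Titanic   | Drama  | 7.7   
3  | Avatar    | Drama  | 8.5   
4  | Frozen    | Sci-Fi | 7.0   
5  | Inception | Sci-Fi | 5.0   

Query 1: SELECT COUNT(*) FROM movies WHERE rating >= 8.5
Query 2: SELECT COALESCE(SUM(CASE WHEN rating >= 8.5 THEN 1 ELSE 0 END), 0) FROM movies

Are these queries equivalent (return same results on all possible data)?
Yes, equivalent

Both queries return: [(1,)]

Reason: COUNT with WHERE vs conditional SUM (COALESCE handles empty-table NULL)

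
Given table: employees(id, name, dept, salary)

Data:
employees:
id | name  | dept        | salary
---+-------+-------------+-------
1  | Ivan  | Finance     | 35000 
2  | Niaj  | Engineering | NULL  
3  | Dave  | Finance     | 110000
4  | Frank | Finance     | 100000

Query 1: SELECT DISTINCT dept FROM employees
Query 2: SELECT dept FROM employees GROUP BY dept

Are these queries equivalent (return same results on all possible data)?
Yes, equivalent

Both queries return: [('Engineering',), ('Finance',)]

Reason: Both get unique depts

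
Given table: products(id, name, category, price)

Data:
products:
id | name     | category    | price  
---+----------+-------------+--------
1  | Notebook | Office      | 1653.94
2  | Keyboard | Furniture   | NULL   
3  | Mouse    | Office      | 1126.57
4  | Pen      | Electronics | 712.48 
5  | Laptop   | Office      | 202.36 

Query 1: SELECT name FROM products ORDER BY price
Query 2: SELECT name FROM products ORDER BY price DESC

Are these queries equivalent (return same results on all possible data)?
No, not equivalent

Query 1 returns: [('Keyboard',), ('Laptop',), ('Pen',), ('Mouse',), ('Notebook',)]
Query 2 returns: [('Notebook',), ('Mouse',), ('Pen',), ('Laptop',), ('Keyboard',)]

Reason: ASC vs DESC gives opposite ordering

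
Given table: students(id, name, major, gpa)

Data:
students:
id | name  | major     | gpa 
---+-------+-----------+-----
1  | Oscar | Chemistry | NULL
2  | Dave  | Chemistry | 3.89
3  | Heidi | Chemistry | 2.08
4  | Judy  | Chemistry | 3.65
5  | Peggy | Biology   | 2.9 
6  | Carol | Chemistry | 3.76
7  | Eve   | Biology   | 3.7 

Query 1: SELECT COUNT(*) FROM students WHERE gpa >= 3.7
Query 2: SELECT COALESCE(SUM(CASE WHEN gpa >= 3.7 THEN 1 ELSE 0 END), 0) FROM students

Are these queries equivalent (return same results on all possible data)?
Yes, equivalent

Both queries return: [(3,)]

Reason: COUNT with WHERE vs conditional SUM (COALESCE handles empty-table NULL)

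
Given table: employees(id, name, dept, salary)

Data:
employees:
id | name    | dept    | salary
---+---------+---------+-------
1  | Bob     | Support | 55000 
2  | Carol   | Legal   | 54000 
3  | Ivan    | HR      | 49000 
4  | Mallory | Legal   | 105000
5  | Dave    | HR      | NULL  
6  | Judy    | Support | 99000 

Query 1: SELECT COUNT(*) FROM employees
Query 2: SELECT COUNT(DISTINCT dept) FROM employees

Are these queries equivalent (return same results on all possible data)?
No, not equivalent

Query 1 returns: [(6,)]
Query 2 returns: [(3,)]

Reason: COUNT(*) counts rows, COUNT(DISTINCT dept) counts unique depts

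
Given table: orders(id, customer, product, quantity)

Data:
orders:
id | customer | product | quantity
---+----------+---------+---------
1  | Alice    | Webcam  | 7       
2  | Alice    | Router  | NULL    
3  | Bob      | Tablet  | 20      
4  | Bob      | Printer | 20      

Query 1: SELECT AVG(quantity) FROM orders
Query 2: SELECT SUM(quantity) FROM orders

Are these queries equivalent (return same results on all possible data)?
No, not equivalent

Query 1 returns: [(15.666666666666666,)]
Query 2 returns: [(47,)]

Reason: AVG vs SUM give different aggregate values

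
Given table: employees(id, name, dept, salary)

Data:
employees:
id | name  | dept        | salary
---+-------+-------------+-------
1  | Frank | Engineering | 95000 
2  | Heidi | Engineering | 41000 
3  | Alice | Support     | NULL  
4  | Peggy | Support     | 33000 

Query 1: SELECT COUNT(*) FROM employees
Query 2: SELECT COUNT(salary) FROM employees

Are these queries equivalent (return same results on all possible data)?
No, not equivalent

Query 1 returns: [(4,)]
Query 2 returns: [(3,)]

Reason: COUNT(*) includes NULLs, COUNT(column) excludes them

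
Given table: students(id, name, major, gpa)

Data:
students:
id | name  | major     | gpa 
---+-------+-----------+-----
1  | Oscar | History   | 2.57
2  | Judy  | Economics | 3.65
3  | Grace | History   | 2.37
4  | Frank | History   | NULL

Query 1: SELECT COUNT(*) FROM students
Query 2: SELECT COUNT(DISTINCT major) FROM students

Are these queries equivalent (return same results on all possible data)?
No, not equivalent

Query 1 returns: [(4,)]
Query 2 returns: [(2,)]

Reason: COUNT(*) counts rows, COUNT(DISTINCT major) counts unique majors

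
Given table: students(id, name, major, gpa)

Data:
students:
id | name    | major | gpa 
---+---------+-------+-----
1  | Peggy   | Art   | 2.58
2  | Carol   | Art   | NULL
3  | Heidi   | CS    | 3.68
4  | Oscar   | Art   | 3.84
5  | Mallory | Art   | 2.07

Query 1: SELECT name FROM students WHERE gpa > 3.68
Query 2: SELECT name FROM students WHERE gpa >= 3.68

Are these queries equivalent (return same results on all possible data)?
No, not equivalent

Query 1 returns: [('Oscar',)]
Query 2 returns: [('Heidi',), ('Oscar',)]

Reason: > vs >= gives different results when gpa = 3.68 exists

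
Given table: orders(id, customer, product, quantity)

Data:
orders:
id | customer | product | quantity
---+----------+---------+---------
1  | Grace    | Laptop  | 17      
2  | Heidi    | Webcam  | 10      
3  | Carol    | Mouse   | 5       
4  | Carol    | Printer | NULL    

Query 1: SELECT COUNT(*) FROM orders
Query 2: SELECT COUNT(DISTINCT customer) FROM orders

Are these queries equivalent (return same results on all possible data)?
No, not equivalent

Query 1 returns: [(4,)]
Query 2 returns: [(3,)]

Reason: COUNT(*) counts rows, COUNT(DISTINCT customer) counts unique customers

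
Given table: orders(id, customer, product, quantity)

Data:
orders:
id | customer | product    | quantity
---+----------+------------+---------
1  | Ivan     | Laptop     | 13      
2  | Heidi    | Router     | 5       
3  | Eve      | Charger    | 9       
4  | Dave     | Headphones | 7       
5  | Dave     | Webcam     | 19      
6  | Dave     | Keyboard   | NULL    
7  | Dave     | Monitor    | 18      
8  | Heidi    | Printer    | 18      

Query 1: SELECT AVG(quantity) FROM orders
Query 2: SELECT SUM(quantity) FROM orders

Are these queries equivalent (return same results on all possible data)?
No, not equivalent

Query 1 returns: [(12.714285714285714,)]
Query 2 returns: [(89,)]

Reason: AVG vs SUM give different aggregate values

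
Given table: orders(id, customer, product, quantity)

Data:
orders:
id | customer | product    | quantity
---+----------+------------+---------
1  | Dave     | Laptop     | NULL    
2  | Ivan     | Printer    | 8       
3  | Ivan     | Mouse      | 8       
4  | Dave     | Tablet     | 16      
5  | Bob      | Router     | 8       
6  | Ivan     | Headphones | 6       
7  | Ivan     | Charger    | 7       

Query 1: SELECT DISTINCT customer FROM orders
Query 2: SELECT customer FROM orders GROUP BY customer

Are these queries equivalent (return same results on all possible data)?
Yes, equivalent

Both queries return: [('Bob',), ('Dave',), ('Ivan',)]

Reason: Both get unique customers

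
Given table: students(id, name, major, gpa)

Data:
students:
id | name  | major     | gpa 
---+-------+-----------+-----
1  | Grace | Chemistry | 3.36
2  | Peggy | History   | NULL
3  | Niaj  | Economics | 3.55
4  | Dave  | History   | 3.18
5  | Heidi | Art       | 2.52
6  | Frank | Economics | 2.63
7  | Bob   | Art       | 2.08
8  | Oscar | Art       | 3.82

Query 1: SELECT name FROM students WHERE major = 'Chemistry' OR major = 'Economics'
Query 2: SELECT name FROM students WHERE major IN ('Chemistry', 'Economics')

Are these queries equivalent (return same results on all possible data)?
Yes, equivalent

Both queries return: [('Frank',), ('Grace',), ('Niaj',)]

Reason: OR vs IN are equivalent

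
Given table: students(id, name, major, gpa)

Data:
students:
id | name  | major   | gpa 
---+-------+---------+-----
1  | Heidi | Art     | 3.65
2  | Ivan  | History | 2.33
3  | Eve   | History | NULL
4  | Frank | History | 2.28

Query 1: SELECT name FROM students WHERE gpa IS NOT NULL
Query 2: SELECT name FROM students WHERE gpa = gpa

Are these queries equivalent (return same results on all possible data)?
Yes, equivalent

Both queries return: [('Frank',), ('Heidi',), ('Ivan',)]

Reason: IS NOT NULL vs self-equality (both exclude NULLs)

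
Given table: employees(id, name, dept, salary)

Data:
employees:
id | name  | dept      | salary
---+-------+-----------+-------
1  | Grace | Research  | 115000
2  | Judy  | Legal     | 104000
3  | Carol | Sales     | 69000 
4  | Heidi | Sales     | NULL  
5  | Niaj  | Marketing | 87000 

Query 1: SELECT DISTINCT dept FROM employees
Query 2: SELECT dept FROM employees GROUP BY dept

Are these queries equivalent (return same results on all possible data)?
Yes, equivalent

Both queries return: [('Legal',), ('Marketing',), ('Research',), ('Sales',)]

Reason: Both get unique depts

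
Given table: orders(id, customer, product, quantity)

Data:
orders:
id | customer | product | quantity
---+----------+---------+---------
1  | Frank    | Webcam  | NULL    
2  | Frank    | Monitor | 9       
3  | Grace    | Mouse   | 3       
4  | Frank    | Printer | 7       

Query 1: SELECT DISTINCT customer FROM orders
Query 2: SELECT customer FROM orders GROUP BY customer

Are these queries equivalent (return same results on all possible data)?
Yes, equivalent

Both queries return: [('Frank',), ('Grace',)]

Reason: Both get unique customers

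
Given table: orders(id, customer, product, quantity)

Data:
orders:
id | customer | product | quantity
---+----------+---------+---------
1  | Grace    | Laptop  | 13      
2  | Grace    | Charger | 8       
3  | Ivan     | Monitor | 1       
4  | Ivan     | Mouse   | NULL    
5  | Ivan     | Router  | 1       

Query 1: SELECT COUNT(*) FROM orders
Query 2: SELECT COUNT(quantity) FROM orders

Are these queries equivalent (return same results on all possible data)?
No, not equivalent

Query 1 returns: [(5,)]
Query 2 returns: [(4,)]

Reason: COUNT(*) includes NULLs, COUNT(column) excludes them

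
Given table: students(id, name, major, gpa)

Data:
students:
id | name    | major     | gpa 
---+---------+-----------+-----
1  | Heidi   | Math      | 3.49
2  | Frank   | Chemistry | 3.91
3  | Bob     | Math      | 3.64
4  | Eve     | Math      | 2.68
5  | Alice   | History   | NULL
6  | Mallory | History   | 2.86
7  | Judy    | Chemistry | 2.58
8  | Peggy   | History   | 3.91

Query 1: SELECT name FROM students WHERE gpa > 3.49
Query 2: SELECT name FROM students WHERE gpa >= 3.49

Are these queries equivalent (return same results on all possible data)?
No, not equivalent

Query 1 returns: [('Frank',), ('Bob',), ('Peggy',)]
Query 2 returns: [('Heidi',), ('Frank',), ('Bob',), ('Peggy',)]

Reason: > vs >= gives different results when gpa = 3.49 exists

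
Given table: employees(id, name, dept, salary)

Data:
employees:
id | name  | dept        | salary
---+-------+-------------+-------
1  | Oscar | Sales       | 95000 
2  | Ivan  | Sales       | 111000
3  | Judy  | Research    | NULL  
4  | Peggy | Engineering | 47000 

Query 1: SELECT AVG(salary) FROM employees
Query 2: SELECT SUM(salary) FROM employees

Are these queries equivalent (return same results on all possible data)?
No, not equivalent

Query 1 returns: [(84333.33333333333,)]
Query 2 returns: [(253000,)]

Reason: AVG vs SUM give different aggregate values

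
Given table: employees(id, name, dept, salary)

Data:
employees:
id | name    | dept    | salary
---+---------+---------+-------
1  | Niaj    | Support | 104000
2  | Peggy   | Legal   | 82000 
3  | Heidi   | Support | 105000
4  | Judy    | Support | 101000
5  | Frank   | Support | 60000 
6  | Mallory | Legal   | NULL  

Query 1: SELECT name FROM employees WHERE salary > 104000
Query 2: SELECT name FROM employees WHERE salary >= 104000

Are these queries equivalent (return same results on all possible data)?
No, not equivalent

Query 1 returns: [('Heidi',)]
Query 2 returns: [('Niaj',), ('Heidi',)]

Reason: > vs >= gives different results when salary = 104000 exists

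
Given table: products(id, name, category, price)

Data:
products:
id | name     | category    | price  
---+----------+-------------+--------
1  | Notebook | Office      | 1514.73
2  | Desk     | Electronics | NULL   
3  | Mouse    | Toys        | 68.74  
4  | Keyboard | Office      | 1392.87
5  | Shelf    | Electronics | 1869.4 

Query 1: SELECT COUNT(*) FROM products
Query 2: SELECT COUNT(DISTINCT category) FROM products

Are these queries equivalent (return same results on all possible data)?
No, not equivalent

Query 1 returns: [(5,)]
Query 2 returns: [(3,)]

Reason: COUNT(*) counts rows, COUNT(DISTINCT category) counts unique categorys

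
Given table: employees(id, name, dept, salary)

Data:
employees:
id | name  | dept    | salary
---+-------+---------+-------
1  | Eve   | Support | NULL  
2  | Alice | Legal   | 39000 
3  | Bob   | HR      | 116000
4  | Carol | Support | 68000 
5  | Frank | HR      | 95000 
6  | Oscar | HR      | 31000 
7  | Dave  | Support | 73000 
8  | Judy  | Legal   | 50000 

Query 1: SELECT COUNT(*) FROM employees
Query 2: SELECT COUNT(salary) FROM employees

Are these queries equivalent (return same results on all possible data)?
No, not equivalent

Query 1 returns: [(8,)]
Query 2 returns: [(7,)]

Reason: COUNT(*) includes NULLs, COUNT(column) excludes them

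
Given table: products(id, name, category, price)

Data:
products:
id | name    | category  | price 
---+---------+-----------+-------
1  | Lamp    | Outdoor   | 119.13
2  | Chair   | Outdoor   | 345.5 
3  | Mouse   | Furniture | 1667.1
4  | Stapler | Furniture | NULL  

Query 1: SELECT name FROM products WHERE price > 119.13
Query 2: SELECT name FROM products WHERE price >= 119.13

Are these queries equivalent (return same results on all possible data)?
No, not equivalent

Query 1 returns: [('Chair',), ('Mouse',)]
Query 2 returns: [('Lamp',), ('Chair',), ('Mouse',)]

Reason: > vs >= gives different results when price = 119.13 exists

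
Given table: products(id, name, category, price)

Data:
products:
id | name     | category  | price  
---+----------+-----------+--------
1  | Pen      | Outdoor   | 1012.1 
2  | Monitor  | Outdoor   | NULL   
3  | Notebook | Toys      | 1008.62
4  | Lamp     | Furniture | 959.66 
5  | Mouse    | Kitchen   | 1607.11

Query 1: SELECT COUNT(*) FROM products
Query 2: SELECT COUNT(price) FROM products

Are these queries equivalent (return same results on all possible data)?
No, not equivalent

Query 1 returns: [(5,)]
Query 2 returns: [(4,)]

Reason: COUNT(*) includes NULLs, COUNT(column) excludes them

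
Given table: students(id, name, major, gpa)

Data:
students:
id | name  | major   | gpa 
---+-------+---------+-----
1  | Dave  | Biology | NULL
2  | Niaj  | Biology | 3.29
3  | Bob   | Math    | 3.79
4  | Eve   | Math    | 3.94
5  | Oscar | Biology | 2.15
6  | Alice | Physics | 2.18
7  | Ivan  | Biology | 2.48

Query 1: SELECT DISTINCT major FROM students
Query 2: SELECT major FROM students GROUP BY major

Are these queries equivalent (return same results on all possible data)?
Yes, equivalent

Both queries return: [('Biology',), ('Math',), ('Physics',)]

Reason: Both get unique majors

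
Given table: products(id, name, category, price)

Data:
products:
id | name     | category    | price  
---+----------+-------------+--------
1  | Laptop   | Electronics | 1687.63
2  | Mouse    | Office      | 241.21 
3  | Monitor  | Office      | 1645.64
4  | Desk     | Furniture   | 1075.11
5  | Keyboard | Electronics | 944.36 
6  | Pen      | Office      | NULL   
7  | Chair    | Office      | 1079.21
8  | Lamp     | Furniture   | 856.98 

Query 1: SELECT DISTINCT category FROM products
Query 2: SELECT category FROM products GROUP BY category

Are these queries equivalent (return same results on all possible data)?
Yes, equivalent

Both queries return: [('Electronics',), ('Furniture',), ('Office',)]

Reason: Both get unique categorys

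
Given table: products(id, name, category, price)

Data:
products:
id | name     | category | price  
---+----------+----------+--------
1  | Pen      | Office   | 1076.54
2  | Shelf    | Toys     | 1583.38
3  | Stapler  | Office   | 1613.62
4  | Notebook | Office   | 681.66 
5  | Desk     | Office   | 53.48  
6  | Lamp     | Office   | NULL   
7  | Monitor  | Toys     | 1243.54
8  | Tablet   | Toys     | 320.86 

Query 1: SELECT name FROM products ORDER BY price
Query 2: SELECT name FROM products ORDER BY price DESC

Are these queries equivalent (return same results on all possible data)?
No, not equivalent

Query 1 returns: [('Lamp',), ('Desk',), ('Tablet',), ('Notebook',), ('Pen',), ('Monitor',), ('Shelf',), ('Stapler',)]
Query 2 returns: [('Stapler',), ('Shelf',), ('Monitor',), ('Pen',), ('Notebook',), ('Tablet',), ('Desk',), ('Lamp',)]

Reason: ASC vs DESC gives opposite ordering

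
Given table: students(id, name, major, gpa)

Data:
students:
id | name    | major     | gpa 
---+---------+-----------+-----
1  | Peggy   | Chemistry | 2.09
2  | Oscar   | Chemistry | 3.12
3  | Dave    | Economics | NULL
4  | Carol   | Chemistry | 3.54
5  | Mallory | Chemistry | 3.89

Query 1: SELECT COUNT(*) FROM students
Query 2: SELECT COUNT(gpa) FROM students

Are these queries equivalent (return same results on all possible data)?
No, not equivalent

Query 1 returns: [(5,)]
Query 2 returns: [(4,)]

Reason: COUNT(*) includes NULLs, COUNT(column) excludes them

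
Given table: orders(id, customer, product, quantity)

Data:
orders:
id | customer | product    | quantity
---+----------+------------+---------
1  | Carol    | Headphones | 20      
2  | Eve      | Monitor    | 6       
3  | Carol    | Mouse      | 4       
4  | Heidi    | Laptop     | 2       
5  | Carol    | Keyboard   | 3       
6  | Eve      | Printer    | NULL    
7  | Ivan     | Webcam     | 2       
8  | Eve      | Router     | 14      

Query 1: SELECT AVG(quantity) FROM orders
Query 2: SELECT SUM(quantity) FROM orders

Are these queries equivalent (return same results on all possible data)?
No, not equivalent

Query 1 returns: [(7.285714285714286,)]
Query 2 returns: [(51,)]

Reason: AVG vs SUM give different aggregate values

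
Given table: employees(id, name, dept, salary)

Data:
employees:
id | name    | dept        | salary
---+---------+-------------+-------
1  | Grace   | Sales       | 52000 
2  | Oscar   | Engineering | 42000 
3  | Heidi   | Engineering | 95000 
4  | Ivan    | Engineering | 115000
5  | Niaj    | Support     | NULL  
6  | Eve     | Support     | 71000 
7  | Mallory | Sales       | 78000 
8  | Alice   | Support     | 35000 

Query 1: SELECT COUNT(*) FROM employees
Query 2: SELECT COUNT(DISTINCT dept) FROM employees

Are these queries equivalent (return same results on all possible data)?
No, not equivalent

Query 1 returns: [(8,)]
Query 2 returns: [(3,)]

Reason: COUNT(*) counts rows, COUNT(DISTINCT dept) counts unique depts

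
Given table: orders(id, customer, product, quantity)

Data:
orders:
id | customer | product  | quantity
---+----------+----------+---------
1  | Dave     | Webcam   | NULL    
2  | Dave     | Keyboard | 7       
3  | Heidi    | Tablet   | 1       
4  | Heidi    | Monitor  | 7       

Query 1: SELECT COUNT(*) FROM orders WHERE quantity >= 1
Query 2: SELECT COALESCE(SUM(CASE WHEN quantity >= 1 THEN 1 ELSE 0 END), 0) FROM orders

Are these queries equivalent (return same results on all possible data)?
Yes, equivalent

Both queries return: [(3,)]

Reason: COUNT with WHERE vs conditional SUM (COALESCE handles empty-table NULL)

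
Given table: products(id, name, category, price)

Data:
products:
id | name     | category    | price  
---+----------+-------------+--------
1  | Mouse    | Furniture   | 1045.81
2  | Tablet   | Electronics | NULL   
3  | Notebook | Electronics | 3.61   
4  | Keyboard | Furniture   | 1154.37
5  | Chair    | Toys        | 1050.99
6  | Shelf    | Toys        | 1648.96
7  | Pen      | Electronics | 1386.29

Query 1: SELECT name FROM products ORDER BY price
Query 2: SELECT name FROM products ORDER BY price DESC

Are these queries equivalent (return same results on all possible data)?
No, not equivalent

Query 1 returns: [('Tablet',), ('Notebook',), ('Mouse',), ('Chair',), ('Keyboard',), ('Pen',), ('Shelf',)]
Query 2 returns: [('Shelf',), ('Pen',), ('Keyboard',), ('Chair',), ('Mouse',), ('Notebook',), ('Tablet',)]

Reason: ASC vs DESC gives opposite ordering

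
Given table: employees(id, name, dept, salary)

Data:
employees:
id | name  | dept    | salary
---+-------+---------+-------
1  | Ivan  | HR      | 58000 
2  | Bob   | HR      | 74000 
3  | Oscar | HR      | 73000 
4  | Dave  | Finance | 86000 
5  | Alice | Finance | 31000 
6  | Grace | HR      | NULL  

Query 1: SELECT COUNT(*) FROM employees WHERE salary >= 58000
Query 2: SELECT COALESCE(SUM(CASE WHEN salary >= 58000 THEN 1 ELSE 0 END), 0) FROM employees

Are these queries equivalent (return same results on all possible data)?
Yes, equivalent

Both queries return: [(4,)]

Reason: COUNT with WHERE vs conditional SUM (COALESCE handles empty-table NULL)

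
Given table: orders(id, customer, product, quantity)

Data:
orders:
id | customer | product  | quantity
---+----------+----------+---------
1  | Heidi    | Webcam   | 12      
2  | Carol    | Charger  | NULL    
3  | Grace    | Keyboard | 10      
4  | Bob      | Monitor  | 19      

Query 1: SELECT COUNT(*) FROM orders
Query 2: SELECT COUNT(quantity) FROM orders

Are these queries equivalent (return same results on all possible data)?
No, not equivalent

Query 1 returns: [(4,)]
Query 2 returns: [(3,)]

Reason: COUNT(*) includes NULLs, COUNT(column) excludes them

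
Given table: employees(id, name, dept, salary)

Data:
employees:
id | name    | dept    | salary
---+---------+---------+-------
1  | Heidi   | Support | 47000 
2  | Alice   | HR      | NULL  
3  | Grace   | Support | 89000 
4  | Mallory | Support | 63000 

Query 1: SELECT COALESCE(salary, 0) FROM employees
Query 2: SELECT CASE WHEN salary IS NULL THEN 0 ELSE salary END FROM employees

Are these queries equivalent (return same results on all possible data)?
Yes, equivalent

Both queries return: [(0,), (47000,), (63000,), (89000,)]

Reason: COALESCE vs CASE for NULL handling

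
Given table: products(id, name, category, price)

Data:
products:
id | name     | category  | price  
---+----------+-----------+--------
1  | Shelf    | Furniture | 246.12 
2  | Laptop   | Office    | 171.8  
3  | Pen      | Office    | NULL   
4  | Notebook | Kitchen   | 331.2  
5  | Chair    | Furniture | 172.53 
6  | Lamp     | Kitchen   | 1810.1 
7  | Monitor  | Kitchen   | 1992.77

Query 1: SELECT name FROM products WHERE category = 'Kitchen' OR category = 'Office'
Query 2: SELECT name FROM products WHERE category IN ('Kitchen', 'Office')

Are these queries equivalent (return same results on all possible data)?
Yes, equivalent

Both queries return: [('Lamp',), ('Laptop',), ('Monitor',), ('Notebook',), ('Pen',)]

Reason: OR vs IN are equivalent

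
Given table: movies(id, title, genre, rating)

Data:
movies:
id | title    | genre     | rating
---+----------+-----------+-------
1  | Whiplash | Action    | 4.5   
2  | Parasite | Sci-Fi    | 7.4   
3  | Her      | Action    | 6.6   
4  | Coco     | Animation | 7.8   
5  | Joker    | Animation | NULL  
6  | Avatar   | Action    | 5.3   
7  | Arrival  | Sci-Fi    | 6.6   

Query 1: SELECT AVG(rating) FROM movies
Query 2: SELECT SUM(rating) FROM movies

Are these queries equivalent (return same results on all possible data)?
No, not equivalent

Query 1 returns: [(6.366666666666667,)]
Query 2 returns: [(38.2,)]

Reason: AVG vs SUM give different aggregate values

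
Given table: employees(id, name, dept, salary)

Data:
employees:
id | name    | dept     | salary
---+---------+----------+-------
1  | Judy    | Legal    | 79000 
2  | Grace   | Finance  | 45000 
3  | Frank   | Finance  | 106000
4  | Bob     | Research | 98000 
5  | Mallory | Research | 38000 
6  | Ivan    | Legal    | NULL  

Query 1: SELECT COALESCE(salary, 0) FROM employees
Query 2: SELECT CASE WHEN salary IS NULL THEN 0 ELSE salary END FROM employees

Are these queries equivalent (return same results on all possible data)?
Yes, equivalent

Both queries return: [(0,), (38000,), (45000,), (79000,), (98000,), (106000,)]

Reason: COALESCE vs CASE for NULL handling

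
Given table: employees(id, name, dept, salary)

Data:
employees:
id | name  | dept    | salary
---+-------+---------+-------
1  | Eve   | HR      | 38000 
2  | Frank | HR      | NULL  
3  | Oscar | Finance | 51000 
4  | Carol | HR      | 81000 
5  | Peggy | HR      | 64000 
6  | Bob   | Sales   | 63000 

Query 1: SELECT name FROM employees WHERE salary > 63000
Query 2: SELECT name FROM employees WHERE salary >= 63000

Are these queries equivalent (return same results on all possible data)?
No, not equivalent

Query 1 returns: [('Carol',), ('Peggy',)]
Query 2 returns: [('Carol',), ('Peggy',), ('Bob',)]

Reason: > vs >= gives different results when salary = 63000 exists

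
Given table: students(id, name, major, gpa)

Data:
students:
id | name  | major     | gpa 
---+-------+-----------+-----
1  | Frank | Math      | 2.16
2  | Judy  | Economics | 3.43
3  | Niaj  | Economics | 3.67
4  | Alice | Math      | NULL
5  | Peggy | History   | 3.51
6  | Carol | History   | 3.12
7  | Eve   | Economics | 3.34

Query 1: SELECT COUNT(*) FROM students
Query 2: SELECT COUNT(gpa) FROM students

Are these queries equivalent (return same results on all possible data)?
No, not equivalent

Query 1 returns: [(7,)]
Query 2 returns: [(6,)]

Reason: COUNT(*) includes NULLs, COUNT(column) excludes them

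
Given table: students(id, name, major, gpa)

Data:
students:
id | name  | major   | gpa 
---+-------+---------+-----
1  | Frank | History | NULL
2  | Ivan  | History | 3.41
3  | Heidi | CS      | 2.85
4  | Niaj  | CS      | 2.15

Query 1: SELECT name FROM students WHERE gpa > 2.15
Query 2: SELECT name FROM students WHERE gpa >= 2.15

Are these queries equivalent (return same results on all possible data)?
No, not equivalent

Query 1 returns: [('Ivan',), ('Heidi',)]
Query 2 returns: [('Ivan',), ('Heidi',), ('Niaj',)]

Reason: > vs >= gives different results when gpa = 2.15 exists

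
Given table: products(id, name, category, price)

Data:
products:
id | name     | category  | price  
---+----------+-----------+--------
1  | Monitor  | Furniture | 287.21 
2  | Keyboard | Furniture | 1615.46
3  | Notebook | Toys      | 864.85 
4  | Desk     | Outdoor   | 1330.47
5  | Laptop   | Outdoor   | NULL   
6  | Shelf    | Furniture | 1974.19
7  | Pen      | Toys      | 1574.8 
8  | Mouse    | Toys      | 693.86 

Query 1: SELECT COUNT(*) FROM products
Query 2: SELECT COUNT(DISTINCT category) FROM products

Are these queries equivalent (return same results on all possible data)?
No, not equivalent

Query 1 returns: [(8,)]
Query 2 returns: [(3,)]

Reason: COUNT(*) counts rows, COUNT(DISTINCT category) counts unique categorys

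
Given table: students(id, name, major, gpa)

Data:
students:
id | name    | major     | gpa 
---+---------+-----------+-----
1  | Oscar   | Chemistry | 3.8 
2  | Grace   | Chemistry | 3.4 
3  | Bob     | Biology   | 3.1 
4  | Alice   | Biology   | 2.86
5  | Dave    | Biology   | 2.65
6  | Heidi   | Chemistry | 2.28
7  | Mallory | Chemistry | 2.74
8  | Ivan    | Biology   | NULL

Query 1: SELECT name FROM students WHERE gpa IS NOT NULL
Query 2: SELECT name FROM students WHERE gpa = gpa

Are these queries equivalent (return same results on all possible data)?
Yes, equivalent

Both queries return: [('Alice',), ('Bob',), ('Dave',), ('Grace',), ('Heidi',), ('Mallory',), ('Oscar',)]

Reason: IS NOT NULL vs self-equality (both exclude NULLs)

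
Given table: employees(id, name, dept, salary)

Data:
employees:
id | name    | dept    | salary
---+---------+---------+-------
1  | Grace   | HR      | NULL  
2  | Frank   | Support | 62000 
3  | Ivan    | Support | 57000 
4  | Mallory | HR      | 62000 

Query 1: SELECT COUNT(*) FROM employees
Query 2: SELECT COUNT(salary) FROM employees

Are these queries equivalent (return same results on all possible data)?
No, not equivalent

Query 1 returns: [(4,)]
Query 2 returns: [(3,)]

Reason: COUNT(*) includes NULLs, COUNT(column) excludes them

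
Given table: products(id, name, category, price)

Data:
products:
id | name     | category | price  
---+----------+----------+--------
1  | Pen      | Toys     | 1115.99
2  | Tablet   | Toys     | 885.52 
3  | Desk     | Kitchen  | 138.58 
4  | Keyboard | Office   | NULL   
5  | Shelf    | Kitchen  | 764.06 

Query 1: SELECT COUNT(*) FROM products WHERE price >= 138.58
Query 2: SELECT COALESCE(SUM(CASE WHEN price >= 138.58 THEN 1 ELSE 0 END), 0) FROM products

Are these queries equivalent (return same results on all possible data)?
Yes, equivalent

Both queries return: [(4,)]

Reason: COUNT with WHERE vs conditional SUM (COALESCE handles empty-table NULL)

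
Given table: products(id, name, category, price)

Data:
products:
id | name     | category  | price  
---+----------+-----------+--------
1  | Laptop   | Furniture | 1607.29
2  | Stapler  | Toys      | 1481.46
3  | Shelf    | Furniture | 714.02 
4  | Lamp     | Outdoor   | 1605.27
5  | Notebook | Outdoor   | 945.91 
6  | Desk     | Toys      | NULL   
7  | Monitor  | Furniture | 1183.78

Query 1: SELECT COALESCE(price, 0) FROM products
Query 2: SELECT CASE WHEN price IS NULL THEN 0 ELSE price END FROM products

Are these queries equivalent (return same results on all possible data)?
Yes, equivalent

Both queries return: [(0,), (714.02,), (945.91,), (1183.78,), (1481.46,), (1605.27,), (1607.29,)]

Reason: COALESCE vs CASE for NULL handling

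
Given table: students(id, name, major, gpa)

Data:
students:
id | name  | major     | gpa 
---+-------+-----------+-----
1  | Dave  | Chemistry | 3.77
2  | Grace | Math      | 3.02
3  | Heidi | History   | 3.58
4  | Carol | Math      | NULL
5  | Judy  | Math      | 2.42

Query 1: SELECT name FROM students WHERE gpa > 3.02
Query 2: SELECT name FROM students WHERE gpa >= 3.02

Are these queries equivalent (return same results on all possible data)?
No, not equivalent

Query 1 returns: [('Dave',), ('Heidi',)]
Query 2 returns: [('Dave',), ('Grace',), ('Heidi',)]

Reason: > vs >= gives different results when gpa = 3.02 exists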